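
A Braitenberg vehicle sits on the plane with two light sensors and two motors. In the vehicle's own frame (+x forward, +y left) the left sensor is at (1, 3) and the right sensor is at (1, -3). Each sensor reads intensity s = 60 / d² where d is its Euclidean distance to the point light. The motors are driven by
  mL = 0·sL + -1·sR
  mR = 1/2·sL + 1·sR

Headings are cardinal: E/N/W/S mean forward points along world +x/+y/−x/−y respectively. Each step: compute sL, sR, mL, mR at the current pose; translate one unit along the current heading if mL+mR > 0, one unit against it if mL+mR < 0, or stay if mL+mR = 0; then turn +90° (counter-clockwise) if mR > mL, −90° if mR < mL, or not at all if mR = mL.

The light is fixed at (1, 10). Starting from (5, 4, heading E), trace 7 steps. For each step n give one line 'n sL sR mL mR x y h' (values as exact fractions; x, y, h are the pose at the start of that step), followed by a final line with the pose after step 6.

n=0: pose=(5,4,E); sL=30/17, sR=30/53; mL=-30/53, mR=1305/901; mL+mR=15/17 → advance +1; mR−mL=1815/901 → turn +1·90°
n=1: pose=(6,4,N); sL=60/29, sR=60/89; mL=-60/89, mR=4410/2581; mL+mR=30/29 → advance +1; mR−mL=6150/2581 → turn +1·90°
n=2: pose=(6,5,W); sL=3/4, sR=3; mL=-3, mR=27/8; mL+mR=3/8 → advance +1; mR−mL=51/8 → turn +1·90°
n=3: pose=(5,5,S); sL=12/17, sR=60/37; mL=-60/37, mR=1242/629; mL+mR=6/17 → advance +1; mR−mL=2262/629 → turn +1·90°
n=4: pose=(5,4,E); sL=30/17, sR=30/53; mL=-30/53, mR=1305/901; mL+mR=15/17 → advance +1; mR−mL=1815/901 → turn +1·90°
n=5: pose=(6,4,N); sL=60/29, sR=60/89; mL=-60/89, mR=4410/2581; mL+mR=30/29 → advance +1; mR−mL=6150/2581 → turn +1·90°
n=6: pose=(6,5,W); sL=3/4, sR=3; mL=-3, mR=27/8; mL+mR=3/8 → advance +1; mR−mL=51/8 → turn +1·90°

0 30/17 30/53 -30/53 1305/901 5 4 E
1 60/29 60/89 -60/89 4410/2581 6 4 N
2 3/4 3 -3 27/8 6 5 W
3 12/17 60/37 -60/37 1242/629 5 5 S
4 30/17 30/53 -30/53 1305/901 5 4 E
5 60/29 60/89 -60/89 4410/2581 6 4 N
6 3/4 3 -3 27/8 6 5 W
final 5 5 S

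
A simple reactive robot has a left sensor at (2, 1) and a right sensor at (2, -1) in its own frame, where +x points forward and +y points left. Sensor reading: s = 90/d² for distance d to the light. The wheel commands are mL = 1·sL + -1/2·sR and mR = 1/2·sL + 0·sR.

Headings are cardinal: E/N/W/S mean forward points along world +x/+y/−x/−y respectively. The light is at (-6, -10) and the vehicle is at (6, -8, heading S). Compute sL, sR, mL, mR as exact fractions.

90/169 90/121 3285/20449 45/169

left sensor world pos  = (7, -10); dL² = 169
right sensor world pos = (5, -10); dR² = 121
sL = 90/169 = 90/169
sR = 90/121 = 90/121
mL = 1·sL + -1/2·sR = 3285/20449
mR = 1/2·sL + 0·sR = 45/169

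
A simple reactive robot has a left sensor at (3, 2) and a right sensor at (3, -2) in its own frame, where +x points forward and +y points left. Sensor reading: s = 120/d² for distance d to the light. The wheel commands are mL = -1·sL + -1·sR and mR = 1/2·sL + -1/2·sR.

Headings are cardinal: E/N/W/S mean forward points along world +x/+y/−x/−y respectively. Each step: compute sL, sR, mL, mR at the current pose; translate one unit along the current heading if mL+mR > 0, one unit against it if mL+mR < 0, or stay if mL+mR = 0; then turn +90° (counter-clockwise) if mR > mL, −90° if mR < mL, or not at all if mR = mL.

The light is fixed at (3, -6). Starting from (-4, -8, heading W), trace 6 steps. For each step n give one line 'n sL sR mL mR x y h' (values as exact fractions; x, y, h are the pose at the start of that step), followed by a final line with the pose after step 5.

n=0: pose=(-4,-8,W); sL=30/29, sR=6/5; mL=-324/145, mR=-12/145; mL+mR=-336/145 → advance -1; mR−mL=312/145 → turn +1·90°
n=1: pose=(-3,-8,S); sL=120/41, sR=120/89; mL=-15600/3649, mR=2880/3649; mL+mR=-12720/3649 → advance -1; mR−mL=18480/3649 → turn +1·90°
n=2: pose=(-3,-7,E); sL=12, sR=20/3; mL=-56/3, mR=8/3; mL+mR=-16 → advance -1; mR−mL=64/3 → turn +1·90°
n=3: pose=(-4,-7,N); sL=24/17, sR=120/29; mL=-2736/493, mR=-672/493; mL+mR=-3408/493 → advance -1; mR−mL=2064/493 → turn +1·90°
n=4: pose=(-4,-8,W); sL=30/29, sR=6/5; mL=-324/145, mR=-12/145; mL+mR=-336/145 → advance -1; mR−mL=312/145 → turn +1·90°
n=5: pose=(-3,-8,S); sL=120/41, sR=120/89; mL=-15600/3649, mR=2880/3649; mL+mR=-12720/3649 → advance -1; mR−mL=18480/3649 → turn +1·90°

0 30/29 6/5 -324/145 -12/145 -4 -8 W
1 120/41 120/89 -15600/3649 2880/3649 -3 -8 S
2 12 20/3 -56/3 8/3 -3 -7 E
3 24/17 120/29 -2736/493 -672/493 -4 -7 N
4 30/29 6/5 -324/145 -12/145 -4 -8 W
5 120/41 120/89 -15600/3649 2880/3649 -3 -8 S
final -3 -7 E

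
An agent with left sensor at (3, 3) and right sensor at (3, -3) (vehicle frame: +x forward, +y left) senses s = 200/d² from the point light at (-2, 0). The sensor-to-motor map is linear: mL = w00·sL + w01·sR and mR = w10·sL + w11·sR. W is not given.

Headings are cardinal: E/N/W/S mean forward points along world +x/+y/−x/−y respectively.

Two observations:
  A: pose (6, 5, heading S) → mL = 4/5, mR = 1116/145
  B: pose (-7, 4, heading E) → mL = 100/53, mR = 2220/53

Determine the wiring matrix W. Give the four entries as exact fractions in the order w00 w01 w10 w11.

obs A: pose=(6,5,S) → sL=8/5, sR=200/29, mL=4/5, mR=1116/145
obs B: pose=(-7,4,E) → sL=200/53, sR=40, mL=100/53, mR=2220/53
sensor matrix S = [[8/5, 200/29], [200/53, 40]]; det S = 58368/1537
solve [mL_A; mL_B] = S·[w00; w01] and [mR_A; mR_B] = S·[w10; w11]:
  w00 = 1/2, w01 = 0, w10 = 1/2, w11 = 1

1/2 0 1/2 1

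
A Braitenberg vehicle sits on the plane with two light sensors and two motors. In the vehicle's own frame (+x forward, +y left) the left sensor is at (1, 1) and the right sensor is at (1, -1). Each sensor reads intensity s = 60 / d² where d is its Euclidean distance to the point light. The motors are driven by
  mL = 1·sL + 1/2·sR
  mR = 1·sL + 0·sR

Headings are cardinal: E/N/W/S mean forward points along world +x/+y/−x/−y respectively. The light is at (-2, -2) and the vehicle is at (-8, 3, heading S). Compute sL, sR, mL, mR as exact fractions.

60/41 12/13 1026/533 60/41

left sensor world pos  = (-7, 2); dL² = 41
right sensor world pos = (-9, 2); dR² = 65
sL = 60/41 = 60/41
sR = 60/65 = 12/13
mL = 1·sL + 1/2·sR = 1026/533
mR = 1·sL + 0·sR = 60/41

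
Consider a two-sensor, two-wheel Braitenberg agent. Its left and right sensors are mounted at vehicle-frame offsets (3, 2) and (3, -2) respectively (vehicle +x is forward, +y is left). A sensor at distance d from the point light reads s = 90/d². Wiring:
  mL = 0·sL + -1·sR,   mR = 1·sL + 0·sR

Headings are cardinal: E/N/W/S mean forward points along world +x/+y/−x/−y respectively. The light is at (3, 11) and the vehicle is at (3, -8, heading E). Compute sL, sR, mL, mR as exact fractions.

45/149 1/5 -1/5 45/149

left sensor world pos  = (6, -6); dL² = 298
right sensor world pos = (6, -10); dR² = 450
sL = 90/298 = 45/149
sR = 90/450 = 1/5
mL = 0·sL + -1·sR = -1/5
mR = 1·sL + 0·sR = 45/149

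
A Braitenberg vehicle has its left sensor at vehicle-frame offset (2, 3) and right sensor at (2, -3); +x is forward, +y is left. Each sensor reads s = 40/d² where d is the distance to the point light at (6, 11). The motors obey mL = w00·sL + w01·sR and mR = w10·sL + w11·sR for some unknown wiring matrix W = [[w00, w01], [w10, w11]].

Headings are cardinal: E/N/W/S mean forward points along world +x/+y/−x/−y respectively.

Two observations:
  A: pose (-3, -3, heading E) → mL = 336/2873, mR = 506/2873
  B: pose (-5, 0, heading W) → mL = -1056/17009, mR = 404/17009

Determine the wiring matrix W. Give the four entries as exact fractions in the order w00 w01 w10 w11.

obs A: pose=(-3,-3,E) → sL=4/17, sR=20/169, mL=336/2873, mR=506/2873
obs B: pose=(-5,0,W) → sL=8/73, sR=40/233, mL=-1056/17009, mR=404/17009
sensor matrix S = [[4/17, 20/169], [8/73, 40/233]]; det S = 1340160/48866857
solve [mL_A; mL_B] = S·[w00; w01] and [mR_A; mR_B] = S·[w10; w11]:
  w00 = 1, w01 = -1, w10 = 1, w11 = -1/2

1 -1 1 -1/2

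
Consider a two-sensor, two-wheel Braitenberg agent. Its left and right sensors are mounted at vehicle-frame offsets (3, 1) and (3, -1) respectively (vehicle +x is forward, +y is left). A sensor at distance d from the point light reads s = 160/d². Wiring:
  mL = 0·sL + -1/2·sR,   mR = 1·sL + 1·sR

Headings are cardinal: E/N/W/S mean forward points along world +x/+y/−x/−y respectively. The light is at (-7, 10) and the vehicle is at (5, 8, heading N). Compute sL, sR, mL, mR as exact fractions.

80/61 16/17 -8/17 2336/1037

left sensor world pos  = (4, 11); dL² = 122
right sensor world pos = (6, 11); dR² = 170
sL = 160/122 = 80/61
sR = 160/170 = 16/17
mL = 0·sL + -1/2·sR = -8/17
mR = 1·sL + 1·sR = 2336/1037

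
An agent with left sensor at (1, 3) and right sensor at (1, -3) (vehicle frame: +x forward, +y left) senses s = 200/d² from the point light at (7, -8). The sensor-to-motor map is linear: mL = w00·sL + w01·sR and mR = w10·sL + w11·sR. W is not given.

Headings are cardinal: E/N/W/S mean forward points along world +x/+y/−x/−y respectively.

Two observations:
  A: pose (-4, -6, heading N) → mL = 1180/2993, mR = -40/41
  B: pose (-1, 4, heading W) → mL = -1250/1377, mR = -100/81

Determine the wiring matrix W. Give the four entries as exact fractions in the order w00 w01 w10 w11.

-1 1/2 -1 0

obs A: pose=(-4,-6,N) → sL=40/41, sR=200/73, mL=1180/2993, mR=-40/41
obs B: pose=(-1,4,W) → sL=100/81, sR=100/153, mL=-1250/1377, mR=-100/81
sensor matrix S = [[40/41, 200/73], [100/81, 100/153]]; det S = -11312000/4121361
solve [mL_A; mL_B] = S·[w00; w01] and [mR_A; mR_B] = S·[w10; w11]:
  w00 = -1, w01 = 1/2, w10 = -1, w11 = 0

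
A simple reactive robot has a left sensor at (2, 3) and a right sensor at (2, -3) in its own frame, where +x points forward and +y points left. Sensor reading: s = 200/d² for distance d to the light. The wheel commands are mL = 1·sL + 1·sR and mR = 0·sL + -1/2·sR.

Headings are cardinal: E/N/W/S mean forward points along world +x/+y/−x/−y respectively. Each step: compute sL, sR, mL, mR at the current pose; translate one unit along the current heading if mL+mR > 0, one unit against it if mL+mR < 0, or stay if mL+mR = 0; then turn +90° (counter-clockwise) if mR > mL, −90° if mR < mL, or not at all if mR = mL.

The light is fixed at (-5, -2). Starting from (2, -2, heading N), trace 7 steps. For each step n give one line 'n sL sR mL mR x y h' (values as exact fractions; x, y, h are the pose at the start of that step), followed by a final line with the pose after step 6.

n=0: pose=(2,-2,N); sL=10, sR=25/13; mL=155/13, mR=-25/26; mL+mR=285/26 → advance +1; mR−mL=-335/26 → turn -1·90°
n=1: pose=(2,-1,E); sL=200/97, sR=40/17; mL=7280/1649, mR=-20/17; mL+mR=5340/1649 → advance +1; mR−mL=-9220/1649 → turn -1·90°
n=2: pose=(3,-1,S); sL=100/61, sR=100/13; mL=7400/793, mR=-50/13; mL+mR=4350/793 → advance +1; mR−mL=-10450/793 → turn -1·90°
n=3: pose=(3,-2,W); sL=40/9, sR=40/9; mL=80/9, mR=-20/9; mL+mR=20/3 → advance +1; mR−mL=-100/9 → turn -1·90°
n=4: pose=(2,-2,N); sL=10, sR=25/13; mL=155/13, mR=-25/26; mL+mR=285/26 → advance +1; mR−mL=-335/26 → turn -1·90°
n=5: pose=(2,-1,E); sL=200/97, sR=40/17; mL=7280/1649, mR=-20/17; mL+mR=5340/1649 → advance +1; mR−mL=-9220/1649 → turn -1·90°
n=6: pose=(3,-1,S); sL=100/61, sR=100/13; mL=7400/793, mR=-50/13; mL+mR=4350/793 → advance +1; mR−mL=-10450/793 → turn -1·90°

0 10 25/13 155/13 -25/26 2 -2 N
1 200/97 40/17 7280/1649 -20/17 2 -1 E
2 100/61 100/13 7400/793 -50/13 3 -1 S
3 40/9 40/9 80/9 -20/9 3 -2 W
4 10 25/13 155/13 -25/26 2 -2 N
5 200/97 40/17 7280/1649 -20/17 2 -1 E
6 100/61 100/13 7400/793 -50/13 3 -1 S
final 3 -2 W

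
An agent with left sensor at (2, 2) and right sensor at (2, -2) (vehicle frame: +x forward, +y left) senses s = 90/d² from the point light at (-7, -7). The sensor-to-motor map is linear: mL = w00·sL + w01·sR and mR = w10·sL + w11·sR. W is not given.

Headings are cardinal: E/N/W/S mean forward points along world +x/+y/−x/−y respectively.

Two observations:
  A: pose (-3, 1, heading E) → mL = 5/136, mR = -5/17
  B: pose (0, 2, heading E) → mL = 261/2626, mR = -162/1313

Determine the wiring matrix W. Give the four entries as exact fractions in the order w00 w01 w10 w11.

1 -1/2 1/2 -1/2

obs A: pose=(-3,1,E) → sL=45/68, sR=5/4, mL=5/136, mR=-5/17
obs B: pose=(0,2,E) → sL=45/101, sR=9/13, mL=261/2626, mR=-162/1313
sensor matrix S = [[45/68, 5/4], [45/101, 9/13]]; det S = -2205/22321
solve [mL_A; mL_B] = S·[w00; w01] and [mR_A; mR_B] = S·[w10; w11]:
  w00 = 1, w01 = -1/2, w10 = 1/2, w11 = -1/2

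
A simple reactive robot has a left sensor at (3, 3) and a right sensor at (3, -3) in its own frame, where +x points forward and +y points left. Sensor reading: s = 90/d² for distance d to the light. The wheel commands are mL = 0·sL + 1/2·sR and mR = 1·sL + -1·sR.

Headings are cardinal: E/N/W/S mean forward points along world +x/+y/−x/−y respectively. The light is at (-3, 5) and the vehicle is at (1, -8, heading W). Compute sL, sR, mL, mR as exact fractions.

90/257 90/101 45/101 -14040/25957

left sensor world pos  = (-2, -11); dL² = 257
right sensor world pos = (-2, -5); dR² = 101
sL = 90/257 = 90/257
sR = 90/101 = 90/101
mL = 0·sL + 1/2·sR = 45/101
mR = 1·sL + -1·sR = -14040/25957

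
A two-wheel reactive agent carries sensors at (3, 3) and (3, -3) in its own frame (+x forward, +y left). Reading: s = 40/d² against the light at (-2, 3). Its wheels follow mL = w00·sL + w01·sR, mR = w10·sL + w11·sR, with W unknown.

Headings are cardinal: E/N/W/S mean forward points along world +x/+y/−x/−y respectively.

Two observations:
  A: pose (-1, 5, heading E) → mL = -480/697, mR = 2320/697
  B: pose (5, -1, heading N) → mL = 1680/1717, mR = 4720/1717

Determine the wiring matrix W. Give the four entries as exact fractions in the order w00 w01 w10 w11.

1/2 -1/2 1 1

obs A: pose=(-1,5,E) → sL=40/41, sR=40/17, mL=-480/697, mR=2320/697
obs B: pose=(5,-1,N) → sL=40/17, sR=40/101, mL=1680/1717, mR=4720/1717
sensor matrix S = [[40/41, 40/17], [40/17, 40/101]]; det S = -6163200/1196749
solve [mL_A; mL_B] = S·[w00; w01] and [mR_A; mR_B] = S·[w10; w11]:
  w00 = 1/2, w01 = -1/2, w10 = 1, w11 = 1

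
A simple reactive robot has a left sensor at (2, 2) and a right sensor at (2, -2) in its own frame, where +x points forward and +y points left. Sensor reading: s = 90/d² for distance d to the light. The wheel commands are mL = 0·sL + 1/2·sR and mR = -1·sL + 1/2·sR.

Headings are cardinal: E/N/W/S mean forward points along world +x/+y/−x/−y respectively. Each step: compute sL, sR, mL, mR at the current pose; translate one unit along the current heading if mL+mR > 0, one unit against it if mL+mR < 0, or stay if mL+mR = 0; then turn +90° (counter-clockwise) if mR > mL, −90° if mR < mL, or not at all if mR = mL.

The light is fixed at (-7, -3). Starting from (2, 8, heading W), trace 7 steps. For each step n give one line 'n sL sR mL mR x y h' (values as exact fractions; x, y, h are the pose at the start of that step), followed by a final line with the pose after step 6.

n=0: pose=(2,8,W); sL=9/13, sR=45/109; mL=45/218, mR=-1377/2834; mL+mR=-396/1417 → advance -1; mR−mL=-9/13 → turn -1·90°
n=1: pose=(3,8,N); sL=90/233, sR=90/313; mL=45/313, mR=-17685/72929; mL+mR=-7200/72929 → advance -1; mR−mL=-90/233 → turn -1·90°
n=2: pose=(3,7,E); sL=5/16, sR=45/104; mL=45/208, mR=-5/52; mL+mR=25/208 → advance +1; mR−mL=-5/16 → turn -1·90°
n=3: pose=(4,7,S); sL=90/233, sR=18/29; mL=9/29, mR=-513/6757; mL+mR=1584/6757 → advance +1; mR−mL=-90/233 → turn -1·90°
n=4: pose=(4,6,W); sL=9/13, sR=45/101; mL=45/202, mR=-1233/2626; mL+mR=-324/1313 → advance -1; mR−mL=-9/13 → turn -1·90°
n=5: pose=(5,6,N); sL=90/221, sR=90/317; mL=45/317, mR=-18585/70057; mL+mR=-8640/70057 → advance -1; mR−mL=-90/221 → turn -1·90°
n=6: pose=(5,5,E); sL=45/148, sR=45/116; mL=45/232, mR=-945/8584; mL+mR=90/1073 → advance +1; mR−mL=-45/148 → turn -1·90°

0 9/13 45/109 45/218 -1377/2834 2 8 W
1 90/233 90/313 45/313 -17685/72929 3 8 N
2 5/16 45/104 45/208 -5/52 3 7 E
3 90/233 18/29 9/29 -513/6757 4 7 S
4 9/13 45/101 45/202 -1233/2626 4 6 W
5 90/221 90/317 45/317 -18585/70057 5 6 N
6 45/148 45/116 45/232 -945/8584 5 5 E
final 6 5 S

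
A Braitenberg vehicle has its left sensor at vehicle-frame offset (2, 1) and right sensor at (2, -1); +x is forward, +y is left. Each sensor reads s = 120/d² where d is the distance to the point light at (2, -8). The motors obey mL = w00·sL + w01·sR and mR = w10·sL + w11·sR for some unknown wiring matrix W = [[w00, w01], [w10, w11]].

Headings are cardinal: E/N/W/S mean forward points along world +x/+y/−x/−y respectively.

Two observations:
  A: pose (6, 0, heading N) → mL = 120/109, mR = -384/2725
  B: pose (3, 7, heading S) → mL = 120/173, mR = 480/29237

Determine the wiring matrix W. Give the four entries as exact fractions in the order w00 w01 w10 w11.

1 0 -1 1

obs A: pose=(6,0,N) → sL=120/109, sR=24/25, mL=120/109, mR=-384/2725
obs B: pose=(3,7,S) → sL=120/173, sR=120/169, mL=120/173, mR=480/29237
sensor matrix S = [[120/109, 24/25], [120/173, 120/169]]; det S = 1845504/15934165
solve [mL_A; mL_B] = S·[w00; w01] and [mR_A; mR_B] = S·[w10; w11]:
  w00 = 1, w01 = 0, w10 = -1, w11 = 1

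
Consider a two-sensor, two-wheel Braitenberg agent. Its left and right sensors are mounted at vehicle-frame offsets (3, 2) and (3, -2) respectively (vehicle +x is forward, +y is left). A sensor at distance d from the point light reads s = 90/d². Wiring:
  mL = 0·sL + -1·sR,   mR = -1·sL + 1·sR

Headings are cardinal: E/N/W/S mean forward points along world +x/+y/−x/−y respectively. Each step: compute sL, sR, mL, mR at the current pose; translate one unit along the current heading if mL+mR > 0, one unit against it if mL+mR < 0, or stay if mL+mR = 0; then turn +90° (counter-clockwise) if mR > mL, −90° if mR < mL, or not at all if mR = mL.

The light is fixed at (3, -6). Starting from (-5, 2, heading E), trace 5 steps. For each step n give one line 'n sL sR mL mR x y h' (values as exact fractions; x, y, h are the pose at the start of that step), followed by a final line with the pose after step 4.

0 18/25 90/61 -90/61 1152/1525 -5 2 E
1 45/121 9/17 -9/17 324/2057 -6 2 N
2 90/169 2/5 -2/5 -112/845 -6 1 W
3 45/26 45/58 -45/58 -360/377 -5 1 S
4 90/157 90/221 -90/221 -5760/34697 -5 2 W
final -4 2 S

n=0: pose=(-5,2,E); sL=18/25, sR=90/61; mL=-90/61, mR=1152/1525; mL+mR=-18/25 → advance -1; mR−mL=3402/1525 → turn +1·90°
n=1: pose=(-6,2,N); sL=45/121, sR=9/17; mL=-9/17, mR=324/2057; mL+mR=-45/121 → advance -1; mR−mL=1413/2057 → turn +1·90°
n=2: pose=(-6,1,W); sL=90/169, sR=2/5; mL=-2/5, mR=-112/845; mL+mR=-90/169 → advance -1; mR−mL=226/845 → turn +1·90°
n=3: pose=(-5,1,S); sL=45/26, sR=45/58; mL=-45/58, mR=-360/377; mL+mR=-45/26 → advance -1; mR−mL=-135/754 → turn -1·90°
n=4: pose=(-5,2,W); sL=90/157, sR=90/221; mL=-90/221, mR=-5760/34697; mL+mR=-90/157 → advance -1; mR−mL=8370/34697 → turn +1·90°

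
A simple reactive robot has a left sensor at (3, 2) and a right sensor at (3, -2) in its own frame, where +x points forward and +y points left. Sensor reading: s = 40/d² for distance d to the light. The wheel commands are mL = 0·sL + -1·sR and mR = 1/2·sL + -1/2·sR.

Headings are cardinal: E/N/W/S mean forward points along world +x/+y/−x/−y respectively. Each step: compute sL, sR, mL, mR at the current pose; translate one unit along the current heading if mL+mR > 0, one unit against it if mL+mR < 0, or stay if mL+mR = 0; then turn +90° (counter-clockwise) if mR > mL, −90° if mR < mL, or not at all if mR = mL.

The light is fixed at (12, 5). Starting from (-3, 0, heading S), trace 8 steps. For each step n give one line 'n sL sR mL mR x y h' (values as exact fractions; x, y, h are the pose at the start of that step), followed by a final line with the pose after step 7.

n=0: pose=(-3,0,S); sL=40/233, sR=40/353; mL=-40/353, mR=2400/82249; mL+mR=-6920/82249 → advance -1; mR−mL=11720/82249 → turn +1·90°
n=1: pose=(-3,1,E); sL=10/37, sR=2/9; mL=-2/9, mR=8/333; mL+mR=-22/111 → advance -1; mR−mL=82/333 → turn +1·90°
n=2: pose=(-4,1,N); sL=8/65, sR=40/197; mL=-40/197, mR=-512/12805; mL+mR=-3112/12805 → advance -1; mR−mL=2088/12805 → turn +1·90°
n=3: pose=(-4,0,W); sL=4/41, sR=4/37; mL=-4/37, mR=-8/1517; mL+mR=-172/1517 → advance -1; mR−mL=156/1517 → turn +1·90°
n=4: pose=(-3,0,S); sL=40/233, sR=40/353; mL=-40/353, mR=2400/82249; mL+mR=-6920/82249 → advance -1; mR−mL=11720/82249 → turn +1·90°
n=5: pose=(-3,1,E); sL=10/37, sR=2/9; mL=-2/9, mR=8/333; mL+mR=-22/111 → advance -1; mR−mL=82/333 → turn +1·90°
n=6: pose=(-4,1,N); sL=8/65, sR=40/197; mL=-40/197, mR=-512/12805; mL+mR=-3112/12805 → advance -1; mR−mL=2088/12805 → turn +1·90°
n=7: pose=(-4,0,W); sL=4/41, sR=4/37; mL=-4/37, mR=-8/1517; mL+mR=-172/1517 → advance -1; mR−mL=156/1517 → turn +1·90°

0 40/233 40/353 -40/353 2400/82249 -3 0 S
1 10/37 2/9 -2/9 8/333 -3 1 E
2 8/65 40/197 -40/197 -512/12805 -4 1 N
3 4/41 4/37 -4/37 -8/1517 -4 0 W
4 40/233 40/353 -40/353 2400/82249 -3 0 S
5 10/37 2/9 -2/9 8/333 -3 1 E
6 8/65 40/197 -40/197 -512/12805 -4 1 N
7 4/41 4/37 -4/37 -8/1517 -4 0 W
final -3 0 S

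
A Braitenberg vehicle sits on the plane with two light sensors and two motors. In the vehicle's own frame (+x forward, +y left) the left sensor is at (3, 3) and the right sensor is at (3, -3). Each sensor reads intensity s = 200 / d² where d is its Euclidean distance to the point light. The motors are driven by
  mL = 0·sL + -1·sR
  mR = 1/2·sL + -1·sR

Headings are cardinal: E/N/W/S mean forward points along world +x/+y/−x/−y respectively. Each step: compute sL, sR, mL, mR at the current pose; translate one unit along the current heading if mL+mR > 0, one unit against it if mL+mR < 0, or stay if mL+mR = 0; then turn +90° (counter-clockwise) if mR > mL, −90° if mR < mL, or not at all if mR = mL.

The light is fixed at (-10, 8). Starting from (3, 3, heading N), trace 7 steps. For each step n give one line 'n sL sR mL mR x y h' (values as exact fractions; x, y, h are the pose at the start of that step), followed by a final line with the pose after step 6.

0 25/13 10/13 -10/13 5/26 3 3 N
1 200/181 200/109 -200/109 -25300/19729 3 2 W
2 20/37 100/101 -100/101 -2690/3737 4 2 S
3 200/293 200/353 -200/353 -23300/103429 4 3 E
4 25/13 10/13 -10/13 5/26 3 3 N
5 200/181 200/109 -200/109 -25300/19729 3 2 W
6 20/37 100/101 -100/101 -2690/3737 4 2 S
final 4 3 E

n=0: pose=(3,3,N); sL=25/13, sR=10/13; mL=-10/13, mR=5/26; mL+mR=-15/26 → advance -1; mR−mL=25/26 → turn +1·90°
n=1: pose=(3,2,W); sL=200/181, sR=200/109; mL=-200/109, mR=-25300/19729; mL+mR=-61500/19729 → advance -1; mR−mL=100/181 → turn +1·90°
n=2: pose=(4,2,S); sL=20/37, sR=100/101; mL=-100/101, mR=-2690/3737; mL+mR=-6390/3737 → advance -1; mR−mL=10/37 → turn +1·90°
n=3: pose=(4,3,E); sL=200/293, sR=200/353; mL=-200/353, mR=-23300/103429; mL+mR=-81900/103429 → advance -1; mR−mL=100/293 → turn +1·90°
n=4: pose=(3,3,N); sL=25/13, sR=10/13; mL=-10/13, mR=5/26; mL+mR=-15/26 → advance -1; mR−mL=25/26 → turn +1·90°
n=5: pose=(3,2,W); sL=200/181, sR=200/109; mL=-200/109, mR=-25300/19729; mL+mR=-61500/19729 → advance -1; mR−mL=100/181 → turn +1·90°
n=6: pose=(4,2,S); sL=20/37, sR=100/101; mL=-100/101, mR=-2690/3737; mL+mR=-6390/3737 → advance -1; mR−mL=10/37 → turn +1·90°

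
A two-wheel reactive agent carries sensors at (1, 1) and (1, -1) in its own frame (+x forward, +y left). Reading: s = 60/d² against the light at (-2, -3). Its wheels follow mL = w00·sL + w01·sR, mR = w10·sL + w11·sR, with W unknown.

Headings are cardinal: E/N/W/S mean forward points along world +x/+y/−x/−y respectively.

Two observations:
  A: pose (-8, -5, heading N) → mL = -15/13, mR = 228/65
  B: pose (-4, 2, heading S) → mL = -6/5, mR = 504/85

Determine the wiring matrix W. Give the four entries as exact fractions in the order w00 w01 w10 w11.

obs A: pose=(-8,-5,N) → sL=6/5, sR=30/13, mL=-15/13, mR=228/65
obs B: pose=(-4,2,S) → sL=60/17, sR=12/5, mL=-6/5, mR=504/85
sensor matrix S = [[6/5, 30/13], [60/17, 12/5]]; det S = -29088/5525
solve [mL_A; mL_B] = S·[w00; w01] and [mR_A; mR_B] = S·[w10; w11]:
  w00 = 0, w01 = -1/2, w10 = 1, w11 = 1

0 -1/2 1 1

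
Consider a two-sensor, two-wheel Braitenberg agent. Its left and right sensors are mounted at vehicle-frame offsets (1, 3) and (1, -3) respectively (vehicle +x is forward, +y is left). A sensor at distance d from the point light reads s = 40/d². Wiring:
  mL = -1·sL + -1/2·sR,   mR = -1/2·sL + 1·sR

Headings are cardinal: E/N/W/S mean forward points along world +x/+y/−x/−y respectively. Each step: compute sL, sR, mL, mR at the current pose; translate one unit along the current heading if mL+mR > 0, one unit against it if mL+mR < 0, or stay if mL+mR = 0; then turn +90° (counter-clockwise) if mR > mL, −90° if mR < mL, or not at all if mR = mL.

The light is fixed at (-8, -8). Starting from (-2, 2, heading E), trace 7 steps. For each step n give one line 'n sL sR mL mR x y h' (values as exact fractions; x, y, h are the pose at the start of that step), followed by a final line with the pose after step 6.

0 20/109 20/49 -2070/5341 1690/5341 -2 2 E
1 8/25 8/37 -396/925 52/925 -3 2 N
2 10/13 1/4 -93/104 -7/52 -3 1 W
3 8/29 40/73 -1164/2117 868/2117 -2 1 S
4 20/109 20/49 -2070/5341 1690/5341 -2 2 E
5 8/25 8/37 -396/925 52/925 -3 2 N
6 10/13 1/4 -93/104 -7/52 -3 1 W
final -2 1 S

n=0: pose=(-2,2,E); sL=20/109, sR=20/49; mL=-2070/5341, mR=1690/5341; mL+mR=-380/5341 → advance -1; mR−mL=3760/5341 → turn +1·90°
n=1: pose=(-3,2,N); sL=8/25, sR=8/37; mL=-396/925, mR=52/925; mL+mR=-344/925 → advance -1; mR−mL=448/925 → turn +1·90°
n=2: pose=(-3,1,W); sL=10/13, sR=1/4; mL=-93/104, mR=-7/52; mL+mR=-107/104 → advance -1; mR−mL=79/104 → turn +1·90°
n=3: pose=(-2,1,S); sL=8/29, sR=40/73; mL=-1164/2117, mR=868/2117; mL+mR=-296/2117 → advance -1; mR−mL=2032/2117 → turn +1·90°
n=4: pose=(-2,2,E); sL=20/109, sR=20/49; mL=-2070/5341, mR=1690/5341; mL+mR=-380/5341 → advance -1; mR−mL=3760/5341 → turn +1·90°
n=5: pose=(-3,2,N); sL=8/25, sR=8/37; mL=-396/925, mR=52/925; mL+mR=-344/925 → advance -1; mR−mL=448/925 → turn +1·90°
n=6: pose=(-3,1,W); sL=10/13, sR=1/4; mL=-93/104, mR=-7/52; mL+mR=-107/104 → advance -1; mR−mL=79/104 → turn +1·90°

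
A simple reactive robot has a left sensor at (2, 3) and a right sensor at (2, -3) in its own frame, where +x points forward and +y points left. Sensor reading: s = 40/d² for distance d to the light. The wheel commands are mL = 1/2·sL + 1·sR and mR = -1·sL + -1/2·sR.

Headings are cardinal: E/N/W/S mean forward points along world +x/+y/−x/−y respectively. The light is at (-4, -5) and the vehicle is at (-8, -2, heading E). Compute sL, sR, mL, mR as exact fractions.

1 10 21/2 -6

left sensor world pos  = (-6, 1); dL² = 40
right sensor world pos = (-6, -5); dR² = 4
sL = 40/40 = 1
sR = 40/4 = 10
mL = 1/2·sL + 1·sR = 21/2
mR = -1·sL + -1/2·sR = -6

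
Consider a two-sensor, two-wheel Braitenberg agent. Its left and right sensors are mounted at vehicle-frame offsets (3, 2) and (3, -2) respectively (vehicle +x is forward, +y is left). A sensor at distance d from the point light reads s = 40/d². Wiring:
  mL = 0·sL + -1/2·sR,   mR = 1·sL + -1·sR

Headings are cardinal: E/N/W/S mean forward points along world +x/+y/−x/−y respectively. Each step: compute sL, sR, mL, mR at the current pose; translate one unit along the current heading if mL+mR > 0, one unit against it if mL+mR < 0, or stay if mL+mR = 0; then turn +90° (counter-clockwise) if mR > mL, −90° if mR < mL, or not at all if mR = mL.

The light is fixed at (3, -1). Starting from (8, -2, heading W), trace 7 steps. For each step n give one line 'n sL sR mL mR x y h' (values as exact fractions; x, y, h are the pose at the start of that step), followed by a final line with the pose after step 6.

n=0: pose=(8,-2,W); sL=40/13, sR=8; mL=-4, mR=-64/13; mL+mR=-116/13 → advance -1; mR−mL=-12/13 → turn -1·90°
n=1: pose=(9,-2,N); sL=2, sR=10/17; mL=-5/17, mR=24/17; mL+mR=19/17 → advance +1; mR−mL=29/17 → turn +1·90°
n=2: pose=(9,-1,W); sL=40/13, sR=40/13; mL=-20/13, mR=0; mL+mR=-20/13 → advance -1; mR−mL=20/13 → turn +1·90°
n=3: pose=(10,-1,S); sL=4/9, sR=20/17; mL=-10/17, mR=-112/153; mL+mR=-202/153 → advance -1; mR−mL=-22/153 → turn -1·90°
n=4: pose=(10,0,W); sL=40/17, sR=8/5; mL=-4/5, mR=64/85; mL+mR=-4/85 → advance -1; mR−mL=132/85 → turn +1·90°
n=5: pose=(11,0,S); sL=5/13, sR=1; mL=-1/2, mR=-8/13; mL+mR=-29/26 → advance -1; mR−mL=-3/26 → turn -1·90°
n=6: pose=(11,1,W); sL=8/5, sR=40/41; mL=-20/41, mR=128/205; mL+mR=28/205 → advance +1; mR−mL=228/205 → turn +1·90°

0 40/13 8 -4 -64/13 8 -2 W
1 2 10/17 -5/17 24/17 9 -2 N
2 40/13 40/13 -20/13 0 9 -1 W
3 4/9 20/17 -10/17 -112/153 10 -1 S
4 40/17 8/5 -4/5 64/85 10 0 W
5 5/13 1 -1/2 -8/13 11 0 S
6 8/5 40/41 -20/41 128/205 11 1 W
final 10 1 S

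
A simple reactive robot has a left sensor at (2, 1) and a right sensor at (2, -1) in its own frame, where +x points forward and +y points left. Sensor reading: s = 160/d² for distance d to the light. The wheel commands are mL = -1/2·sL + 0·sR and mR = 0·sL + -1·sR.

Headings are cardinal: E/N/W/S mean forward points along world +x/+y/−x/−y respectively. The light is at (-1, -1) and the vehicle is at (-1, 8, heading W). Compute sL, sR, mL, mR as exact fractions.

40/17 20/13 -20/17 -20/13

left sensor world pos  = (-3, 7); dL² = 68
right sensor world pos = (-3, 9); dR² = 104
sL = 160/68 = 40/17
sR = 160/104 = 20/13
mL = -1/2·sL + 0·sR = -20/17
mR = 0·sL + -1·sR = -20/13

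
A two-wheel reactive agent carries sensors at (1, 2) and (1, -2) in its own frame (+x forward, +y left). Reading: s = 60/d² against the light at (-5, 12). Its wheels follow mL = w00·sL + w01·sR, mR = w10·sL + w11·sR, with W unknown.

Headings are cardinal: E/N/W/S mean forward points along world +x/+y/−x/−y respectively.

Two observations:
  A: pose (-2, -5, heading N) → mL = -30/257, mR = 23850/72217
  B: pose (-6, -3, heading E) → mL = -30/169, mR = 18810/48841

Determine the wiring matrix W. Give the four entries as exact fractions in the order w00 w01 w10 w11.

-1/2 0 1/2 1

obs A: pose=(-2,-5,N) → sL=60/257, sR=60/281, mL=-30/257, mR=23850/72217
obs B: pose=(-6,-3,E) → sL=60/169, sR=60/289, mL=-30/169, mR=18810/48841
sensor matrix S = [[60/257, 60/281], [60/169, 60/289]]; det S = -96422400/3527150497
solve [mL_A; mL_B] = S·[w00; w01] and [mR_A; mR_B] = S·[w10; w11]:
  w00 = -1/2, w01 = 0, w10 = 1/2, w11 = 1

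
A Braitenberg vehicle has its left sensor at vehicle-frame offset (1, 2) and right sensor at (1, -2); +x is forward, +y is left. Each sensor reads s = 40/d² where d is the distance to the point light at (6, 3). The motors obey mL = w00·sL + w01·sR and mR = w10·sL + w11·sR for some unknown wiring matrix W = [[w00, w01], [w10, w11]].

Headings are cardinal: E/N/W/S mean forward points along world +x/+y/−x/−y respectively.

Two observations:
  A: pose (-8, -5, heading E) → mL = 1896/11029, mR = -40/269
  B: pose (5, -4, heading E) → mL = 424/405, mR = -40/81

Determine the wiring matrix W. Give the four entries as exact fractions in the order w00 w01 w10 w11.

1/2 1/2 0 -1

obs A: pose=(-8,-5,E) → sL=8/41, sR=40/269, mL=1896/11029, mR=-40/269
obs B: pose=(5,-4,E) → sL=8/5, sR=40/81, mL=424/405, mR=-40/81
sensor matrix S = [[8/41, 40/269], [8/5, 40/81]]; det S = -126464/893349
solve [mL_A; mL_B] = S·[w00; w01] and [mR_A; mR_B] = S·[w10; w11]:
  w00 = 1/2, w01 = 1/2, w10 = 0, w11 = -1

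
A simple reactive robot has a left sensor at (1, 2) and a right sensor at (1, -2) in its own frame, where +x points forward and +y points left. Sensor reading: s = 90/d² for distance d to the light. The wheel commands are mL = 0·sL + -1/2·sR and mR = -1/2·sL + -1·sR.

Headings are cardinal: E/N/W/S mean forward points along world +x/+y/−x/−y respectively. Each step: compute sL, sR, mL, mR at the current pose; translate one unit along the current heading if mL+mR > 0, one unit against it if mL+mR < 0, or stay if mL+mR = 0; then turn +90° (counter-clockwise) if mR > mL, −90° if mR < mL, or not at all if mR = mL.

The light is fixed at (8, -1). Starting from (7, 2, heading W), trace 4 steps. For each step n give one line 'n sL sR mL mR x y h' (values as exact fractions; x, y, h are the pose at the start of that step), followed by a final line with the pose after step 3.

0 18 90/29 -45/29 -351/29 7 2 W
1 9/2 9/2 -9/4 -27/4 8 2 N
2 90/17 90 -45 -1575/17 8 1 E
3 45 9 -9/2 -63/2 7 1 S
final 7 2 W

n=0: pose=(7,2,W); sL=18, sR=90/29; mL=-45/29, mR=-351/29; mL+mR=-396/29 → advance -1; mR−mL=-306/29 → turn -1·90°
n=1: pose=(8,2,N); sL=9/2, sR=9/2; mL=-9/4, mR=-27/4; mL+mR=-9 → advance -1; mR−mL=-9/2 → turn -1·90°
n=2: pose=(8,1,E); sL=90/17, sR=90; mL=-45, mR=-1575/17; mL+mR=-2340/17 → advance -1; mR−mL=-810/17 → turn -1·90°
n=3: pose=(7,1,S); sL=45, sR=9; mL=-9/2, mR=-63/2; mL+mR=-36 → advance -1; mR−mL=-27 → turn -1·90°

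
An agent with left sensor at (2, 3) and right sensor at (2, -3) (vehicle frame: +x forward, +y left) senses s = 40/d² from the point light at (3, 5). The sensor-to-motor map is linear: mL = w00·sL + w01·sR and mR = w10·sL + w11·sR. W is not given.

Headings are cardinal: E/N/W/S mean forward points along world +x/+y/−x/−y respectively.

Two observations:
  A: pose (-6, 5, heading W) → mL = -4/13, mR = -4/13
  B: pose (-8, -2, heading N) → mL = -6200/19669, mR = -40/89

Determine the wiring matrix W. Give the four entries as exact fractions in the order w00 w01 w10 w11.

-1/2 -1/2 0 -1

obs A: pose=(-6,5,W) → sL=4/13, sR=4/13, mL=-4/13, mR=-4/13
obs B: pose=(-8,-2,N) → sL=40/221, sR=40/89, mL=-6200/19669, mR=-40/89
sensor matrix S = [[4/13, 4/13], [40/221, 40/89]]; det S = 21120/255697
solve [mL_A; mL_B] = S·[w00; w01] and [mR_A; mR_B] = S·[w10; w11]:
  w00 = -1/2, w01 = -1/2, w10 = 0, w11 = -1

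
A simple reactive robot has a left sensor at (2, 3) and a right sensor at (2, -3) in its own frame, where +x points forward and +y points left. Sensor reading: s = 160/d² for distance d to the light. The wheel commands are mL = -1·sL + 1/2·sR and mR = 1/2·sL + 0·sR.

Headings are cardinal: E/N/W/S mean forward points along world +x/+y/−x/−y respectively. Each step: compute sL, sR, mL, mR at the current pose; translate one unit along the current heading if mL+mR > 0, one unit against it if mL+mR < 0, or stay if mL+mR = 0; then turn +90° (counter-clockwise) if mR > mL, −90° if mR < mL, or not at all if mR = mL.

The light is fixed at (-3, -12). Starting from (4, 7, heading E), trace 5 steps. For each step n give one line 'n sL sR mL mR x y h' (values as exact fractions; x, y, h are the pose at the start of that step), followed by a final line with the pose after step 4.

n=0: pose=(4,7,E); sL=32/113, sR=160/337; mL=-1744/38081, mR=16/113; mL+mR=3648/38081 → advance +1; mR−mL=7136/38081 → turn +1·90°
n=1: pose=(5,7,N); sL=80/233, sR=80/281; mL=-13160/65473, mR=40/233; mL+mR=-1920/65473 → advance -1; mR−mL=24400/65473 → turn +1·90°
n=2: pose=(5,6,W); sL=160/261, sR=160/477; mL=-6160/13833, mR=80/261; mL+mR=-640/4611 → advance -1; mR−mL=10400/13833 → turn +1·90°
n=3: pose=(6,6,S); sL=2/5, sR=40/73; mL=-46/365, mR=1/5; mL+mR=27/365 → advance +1; mR−mL=119/365 → turn +1·90°
n=4: pose=(6,5,E); sL=160/521, sR=160/317; mL=-9040/165157, mR=80/521; mL+mR=16320/165157 → advance +1; mR−mL=34400/165157 → turn +1·90°

0 32/113 160/337 -1744/38081 16/113 4 7 E
1 80/233 80/281 -13160/65473 40/233 5 7 N
2 160/261 160/477 -6160/13833 80/261 5 6 W
3 2/5 40/73 -46/365 1/5 6 6 S
4 160/521 160/317 -9040/165157 80/521 6 5 E
final 7 5 N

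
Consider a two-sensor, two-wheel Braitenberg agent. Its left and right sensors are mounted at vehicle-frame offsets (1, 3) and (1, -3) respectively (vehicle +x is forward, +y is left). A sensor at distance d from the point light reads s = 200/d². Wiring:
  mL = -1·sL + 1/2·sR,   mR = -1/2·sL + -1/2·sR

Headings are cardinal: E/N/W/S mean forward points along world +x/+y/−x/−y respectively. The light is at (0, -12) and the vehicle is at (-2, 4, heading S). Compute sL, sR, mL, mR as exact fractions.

left sensor world pos  = (1, 3); dL² = 226
right sensor world pos = (-5, 3); dR² = 250
sL = 200/226 = 100/113
sR = 200/250 = 4/5
mL = -1·sL + 1/2·sR = -274/565
mR = -1/2·sL + -1/2·sR = -476/565

100/113 4/5 -274/565 -476/565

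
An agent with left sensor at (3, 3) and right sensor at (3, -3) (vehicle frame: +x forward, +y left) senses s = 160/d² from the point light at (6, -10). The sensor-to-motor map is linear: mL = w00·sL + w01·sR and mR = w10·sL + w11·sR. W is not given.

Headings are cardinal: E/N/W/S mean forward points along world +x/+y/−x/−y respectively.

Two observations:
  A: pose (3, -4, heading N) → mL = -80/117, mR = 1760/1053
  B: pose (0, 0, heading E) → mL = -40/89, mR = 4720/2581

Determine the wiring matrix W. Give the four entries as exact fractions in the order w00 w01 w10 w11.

-1/2 0 1/2 1/2

obs A: pose=(3,-4,N) → sL=160/117, sR=160/81, mL=-80/117, mR=1760/1053
obs B: pose=(0,0,E) → sL=80/89, sR=80/29, mL=-40/89, mR=4720/2581
sensor matrix S = [[160/117, 160/81], [80/89, 80/29]]; det S = 5427200/2717793
solve [mL_A; mL_B] = S·[w00; w01] and [mR_A; mR_B] = S·[w10; w11]:
  w00 = -1/2, w01 = 0, w10 = 1/2, w11 = 1/2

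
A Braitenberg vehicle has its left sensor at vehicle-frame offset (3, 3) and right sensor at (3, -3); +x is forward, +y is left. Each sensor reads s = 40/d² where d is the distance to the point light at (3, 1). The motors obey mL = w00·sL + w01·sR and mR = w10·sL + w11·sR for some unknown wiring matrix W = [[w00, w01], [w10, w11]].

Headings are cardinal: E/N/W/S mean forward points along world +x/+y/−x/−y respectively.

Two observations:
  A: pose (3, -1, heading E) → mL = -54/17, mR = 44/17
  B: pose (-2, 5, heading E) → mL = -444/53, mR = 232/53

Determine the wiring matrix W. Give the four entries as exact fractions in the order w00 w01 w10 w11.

obs A: pose=(3,-1,E) → sL=4, sR=20/17, mL=-54/17, mR=44/17
obs B: pose=(-2,5,E) → sL=40/53, sR=8, mL=-444/53, mR=232/53
sensor matrix S = [[4, 20/17], [40/53, 8]]; det S = 28032/901
solve [mL_A; mL_B] = S·[w00; w01] and [mR_A; mR_B] = S·[w10; w11]:
  w00 = -1/2, w01 = -1, w10 = 1/2, w11 = 1/2

-1/2 -1 1/2 1/2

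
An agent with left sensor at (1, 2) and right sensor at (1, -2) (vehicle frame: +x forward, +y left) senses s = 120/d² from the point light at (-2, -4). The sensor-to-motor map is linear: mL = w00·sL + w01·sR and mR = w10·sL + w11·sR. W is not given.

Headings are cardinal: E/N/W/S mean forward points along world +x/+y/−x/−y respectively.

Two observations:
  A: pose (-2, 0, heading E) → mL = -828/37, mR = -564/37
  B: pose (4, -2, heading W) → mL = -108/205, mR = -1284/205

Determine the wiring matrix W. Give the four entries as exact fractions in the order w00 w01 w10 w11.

1/2 -1 -1 -1/2

obs A: pose=(-2,0,E) → sL=120/37, sR=24, mL=-828/37, mR=-564/37
obs B: pose=(4,-2,W) → sL=24/5, sR=120/41, mL=-108/205, mR=-1284/205
sensor matrix S = [[120/37, 24], [24/5, 120/41]]; det S = -801792/7585
solve [mL_A; mL_B] = S·[w00; w01] and [mR_A; mR_B] = S·[w10; w11]:
  w00 = 1/2, w01 = -1, w10 = -1, w11 = -1/2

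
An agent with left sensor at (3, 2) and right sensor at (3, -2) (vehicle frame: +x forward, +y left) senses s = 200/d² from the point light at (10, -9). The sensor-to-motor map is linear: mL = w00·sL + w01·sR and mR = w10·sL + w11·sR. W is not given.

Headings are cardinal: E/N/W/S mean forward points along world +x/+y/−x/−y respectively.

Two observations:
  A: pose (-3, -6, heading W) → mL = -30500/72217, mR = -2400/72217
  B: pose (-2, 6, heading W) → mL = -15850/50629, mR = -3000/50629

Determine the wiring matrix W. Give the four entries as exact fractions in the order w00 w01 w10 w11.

obs A: pose=(-3,-6,W) → sL=200/257, sR=200/281, mL=-30500/72217, mR=-2400/72217
obs B: pose=(-2,6,W) → sL=100/197, sR=100/257, mL=-15850/50629, mR=-3000/50629
sensor matrix S = [[200/257, 200/281], [100/197, 100/257]]; det S = -213840000/3656274493
solve [mL_A; mL_B] = S·[w00; w01] and [mR_A; mR_B] = S·[w10; w11]:
  w00 = -1, w01 = 1/2, w10 = -1/2, w11 = 1/2

-1 1/2 -1/2 1/2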